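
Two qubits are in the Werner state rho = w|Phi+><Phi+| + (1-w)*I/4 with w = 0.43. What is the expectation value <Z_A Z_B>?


|Phi+> = (|00> + |11>)/sqrt(2)
For the pure Bell state, <Z_A Z_B> = +1 (Bell-state Pauli correlator).
The maximally-mixed part I/4 has tr(I/4 * P tensor P) = 0 for any traceless Pauli P.
So <Z_A Z_B>_rho = w * (+1) + (1 - w) * 0
= 0.43 * (+1)
= 0.4300

0.4300


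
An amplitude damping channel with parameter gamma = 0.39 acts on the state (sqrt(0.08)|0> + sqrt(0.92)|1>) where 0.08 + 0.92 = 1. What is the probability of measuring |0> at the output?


For amplitude damping with parameter gamma on state sqrt(a)|0> + sqrt(b)|1>:
alpha^2 = 0.08, beta^2 = 0.92
P(|0>) = alpha^2 + gamma * beta^2
= 0.08 + 0.39 * 0.92
= 0.08 + 0.3588
= 0.4388

0.4388


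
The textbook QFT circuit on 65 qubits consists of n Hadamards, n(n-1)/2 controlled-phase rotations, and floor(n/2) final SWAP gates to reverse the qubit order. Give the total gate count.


Hadamard gates: 65
Controlled rotations: n*(n-1)/2 = 65*64/2 = 2080
SWAP gates: floor(n/2) = floor(65/2) = 32
Total = 65 + 2080 + 32
= 2177

2177


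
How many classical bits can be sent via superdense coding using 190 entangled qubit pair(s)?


Superdense coding allows 2 classical bits per shared entangled pair.
190 pair(s) -> 2 * 190 = 380 classical bits

380


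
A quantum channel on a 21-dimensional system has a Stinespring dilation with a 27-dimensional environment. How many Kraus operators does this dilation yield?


Tracing out the environment in an orthonormal basis {|i>_E} gives Kraus operators K_i = <i|_E U |0>_E.
Number of Kraus operators = dim(H_env) = d_env
= 27

27


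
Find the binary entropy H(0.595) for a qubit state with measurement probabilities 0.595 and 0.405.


S = -p*log2(p) - (1-p)*log2(1-p)
p = 0.5950, 1-p = 0.4050
= -0.5950 * log2(0.5950) - 0.4050 * log2(0.4050)
= -(-0.4457) - (-0.5281)
= 0.9738

0.9738


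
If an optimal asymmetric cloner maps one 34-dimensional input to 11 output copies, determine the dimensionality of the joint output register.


Output space = H^(tensor 11) where dim(H) = 34
dim = 34^11
= 1156 (after 2 factors)
= 39304 (after 3 factors)
= 1336336 (after 4 factors)
= 45435424 (after 5 factors)
= 1544804416 (after 6 factors)
= 52523350144 (after 7 factors)
= 1785793904896 (after 8 factors)
= 60716992766464 (after 9 factors)
= 2064377754059776 (after 10 factors)
= 70188843638032384 (after 11 factors)
= 70188843638032384

70188843638032384


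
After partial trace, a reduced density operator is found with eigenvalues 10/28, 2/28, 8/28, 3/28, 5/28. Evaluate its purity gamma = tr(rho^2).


tr(rho^2) = sum of eigenvalues squared
= (10/28)^2 + (2/28)^2 + (8/28)^2 + (3/28)^2 + (5/28)^2
= (100 + 4 + 64 + 9 + 25) / 784
= 202/784
= 0.2577

0.2577


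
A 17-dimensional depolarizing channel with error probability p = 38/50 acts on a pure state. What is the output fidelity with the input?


F = (1-p) + p/d
= (1 - 0.7600) + 0.7600/17
= 0.2400 + 0.0447
= 0.2847

0.2847


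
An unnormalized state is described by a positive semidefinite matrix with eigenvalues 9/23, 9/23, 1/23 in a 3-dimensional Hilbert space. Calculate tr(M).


tr(M) = sum of eigenvalues
= 9/23 + 9/23 + 1/23
= 19/23
= 0.8261

0.8261


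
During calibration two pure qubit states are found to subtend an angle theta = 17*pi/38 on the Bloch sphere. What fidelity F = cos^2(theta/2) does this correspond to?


For states separated by angle theta on Bloch sphere:
F = cos^2(theta/2)
theta = 17*pi/38 = 1.4054
theta/2 = 0.7027
cos(theta/2) = 0.7631
F = 0.5823

0.5823


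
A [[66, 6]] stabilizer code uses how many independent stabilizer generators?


For an [[n,k]] stabilizer code:
Number of stabilizer generators = n - k
= 66 - 6
= 60

60


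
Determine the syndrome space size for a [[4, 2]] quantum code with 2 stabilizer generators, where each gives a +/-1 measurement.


Each stabilizer generator gives a binary (+1 or -1) measurement outcome.
With 2 independent generators:
Total syndromes = 2^2
= 4

4


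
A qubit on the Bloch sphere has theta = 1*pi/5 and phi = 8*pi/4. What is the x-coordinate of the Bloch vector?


theta = 0.6283, phi = 6.2832
r_x = sin(theta)*cos(phi) = 0.5878 * 1.0000
r_x = 0.5878

0.5878


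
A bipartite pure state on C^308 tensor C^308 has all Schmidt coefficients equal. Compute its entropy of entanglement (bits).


For a maximally entangled state in d x d:
S = log2(d) = log2(308)
= 8.2668

8.2668


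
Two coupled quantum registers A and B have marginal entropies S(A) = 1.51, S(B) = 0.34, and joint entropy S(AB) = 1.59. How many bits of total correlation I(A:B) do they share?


I(A:B) = S(A) + S(B) - S(AB)
= 1.51 + 0.34 - 1.59
= 0.2600

0.2600


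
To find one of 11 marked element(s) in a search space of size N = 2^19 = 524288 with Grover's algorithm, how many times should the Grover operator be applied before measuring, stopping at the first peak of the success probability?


After j Grover iterations the success probability is P(j) = sin^2((2j+1)*theta), where sin(theta) = sqrt(k/N).
N = 2^19 = 524288, k = 11
sin(theta) = sqrt(k/N) = 0.00458048414
theta = arcsin(sqrt(k/N)) = 0.004580500158 rad
P(j) reaches its first maximum when (2j+1)*theta is as close as possible to pi/2, i.e. j = round(pi/(4*theta) - 1/2).
pi/(4*theta) - 1/2 = 170.9656
(For comparison, the common estimate pi/4 * sqrt(N/k) = 171.4662; the exact maximiser is used here.)
Optimal iterations = 171

171


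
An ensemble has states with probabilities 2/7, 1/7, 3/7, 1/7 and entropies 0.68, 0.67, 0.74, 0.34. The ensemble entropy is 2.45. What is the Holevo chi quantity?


chi = S(rho) - sum_i p_i * S(rho_i)
Weighted entropy = 2/7 * 0.68 + 1/7 * 0.67 + 3/7 * 0.74 + 1/7 * 0.34
= 0.6557
chi = 2.45 - 0.6557
= 1.7943

1.7943


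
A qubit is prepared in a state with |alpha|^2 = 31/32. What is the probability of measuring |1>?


|alpha|^2 = 31/32 = 0.9688
|beta|^2 = 1 - 31/32 = 1/32 = 0.0312
P(|1>) = |beta|^2 = 0.0312

0.0312


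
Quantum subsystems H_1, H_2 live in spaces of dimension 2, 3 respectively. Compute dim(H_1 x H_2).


dim(H_1 x H_2) = 2 * 3
= 6

6


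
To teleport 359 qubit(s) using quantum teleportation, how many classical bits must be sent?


Quantum teleportation requires 2 classical bits per qubit teleported.
359 qubit(s) -> 2 * 359 = 718 classical bits

718


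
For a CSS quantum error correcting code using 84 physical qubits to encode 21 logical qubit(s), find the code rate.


Code rate R = k/n
= 21/84
= 0.2500

0.2500


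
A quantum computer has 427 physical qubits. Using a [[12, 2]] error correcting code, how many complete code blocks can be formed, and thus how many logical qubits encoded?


Each code block uses 12 physical qubits for 2 logical qubit(s).
Number of complete blocks = floor(427 / 12) = 35
Logical qubits = 35 * 2
= 70

70


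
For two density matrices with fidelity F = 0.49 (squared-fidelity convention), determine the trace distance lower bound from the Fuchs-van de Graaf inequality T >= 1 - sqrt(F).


Fuchs-van de Graaf (squared-fidelity convention): 1 - sqrt(F) <= T <= sqrt(1 - F).
Lower bound: T >= 1 - sqrt(F)
sqrt(F) = sqrt(0.49) = 0.7000
T >= 1 - 0.7000
T >= 0.3000

0.3000


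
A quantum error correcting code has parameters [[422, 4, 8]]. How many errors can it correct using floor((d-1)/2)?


Code parameters: [[422, 4, 8]], distance d = 8.
Number of correctable errors = floor((d-1)/2)
= floor((8 - 1)/2)
= floor(7/2)
= 3

3


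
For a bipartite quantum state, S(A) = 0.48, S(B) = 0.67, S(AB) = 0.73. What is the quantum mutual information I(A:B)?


I(A:B) = S(A) + S(B) - S(AB)
= 0.48 + 0.67 - 0.73
= 0.4200

0.4200


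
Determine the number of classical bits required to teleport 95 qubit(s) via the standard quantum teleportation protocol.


Quantum teleportation requires 2 classical bits per qubit teleported.
95 qubit(s) -> 2 * 95 = 190 classical bits

190


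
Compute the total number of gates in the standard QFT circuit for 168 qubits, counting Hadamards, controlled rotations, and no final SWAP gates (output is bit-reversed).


Hadamard gates: 168
Controlled rotations: n*(n-1)/2 = 168*167/2 = 14028
SWAP gates: 0 (omitted)
Total = 168 + 14028
= 14196

14196


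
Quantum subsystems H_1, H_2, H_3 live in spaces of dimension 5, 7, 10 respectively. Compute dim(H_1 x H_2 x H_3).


dim(H_1 x H_2 x H_3) = 5 * 7 * 10
= 35 * 10
= 350

350


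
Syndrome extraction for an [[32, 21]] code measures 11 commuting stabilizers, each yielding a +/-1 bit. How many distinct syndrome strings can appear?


Each stabilizer generator gives a binary (+1 or -1) measurement outcome.
With 11 independent generators:
Total syndromes = 2^11
= 2048

2048


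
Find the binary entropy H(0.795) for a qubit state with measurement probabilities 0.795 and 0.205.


S = -p*log2(p) - (1-p)*log2(1-p)
p = 0.7950, 1-p = 0.2050
= -0.7950 * log2(0.7950) - 0.2050 * log2(0.2050)
= -(-0.2631) - (-0.4687)
= 0.7318

0.7318


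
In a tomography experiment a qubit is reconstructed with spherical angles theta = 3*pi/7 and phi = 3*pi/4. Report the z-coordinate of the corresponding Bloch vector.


theta = 1.3464, phi = 2.3562
r_z = cos(theta) = 0.2225

0.2225


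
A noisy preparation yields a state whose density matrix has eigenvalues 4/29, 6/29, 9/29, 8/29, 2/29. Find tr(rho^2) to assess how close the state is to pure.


tr(rho^2) = sum of eigenvalues squared
= (4/29)^2 + (6/29)^2 + (9/29)^2 + (8/29)^2 + (2/29)^2
= (16 + 36 + 81 + 64 + 4) / 841
= 201/841
= 0.2390

0.2390


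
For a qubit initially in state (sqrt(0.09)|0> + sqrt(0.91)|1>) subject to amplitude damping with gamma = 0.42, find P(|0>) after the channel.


For amplitude damping with parameter gamma on state sqrt(a)|0> + sqrt(b)|1>:
alpha^2 = 0.09, beta^2 = 0.91
P(|0>) = alpha^2 + gamma * beta^2
= 0.09 + 0.42 * 0.91
= 0.09 + 0.3822
= 0.4722

0.4722


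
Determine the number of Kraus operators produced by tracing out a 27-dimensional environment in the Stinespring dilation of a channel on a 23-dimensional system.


Tracing out the environment in an orthonormal basis {|i>_E} gives Kraus operators K_i = <i|_E U |0>_E.
Number of Kraus operators = dim(H_env) = d_env
= 27

27


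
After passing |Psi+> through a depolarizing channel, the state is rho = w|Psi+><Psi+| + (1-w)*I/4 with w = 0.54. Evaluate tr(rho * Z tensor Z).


|Psi+> = (|01> + |10>)/sqrt(2)
For the pure Bell state, <Z_A Z_B> = -1 (Bell-state Pauli correlator).
The maximally-mixed part I/4 has tr(I/4 * P tensor P) = 0 for any traceless Pauli P.
So <Z_A Z_B>_rho = w * (-1) + (1 - w) * 0
= 0.54 * (-1)
= -0.5400

-0.5400


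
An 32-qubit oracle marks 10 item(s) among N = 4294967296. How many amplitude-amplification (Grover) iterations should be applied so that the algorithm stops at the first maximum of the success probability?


After j Grover iterations the success probability is P(j) = sin^2((2j+1)*theta), where sin(theta) = sqrt(k/N).
N = 2^32 = 4294967296, k = 10
sin(theta) = sqrt(k/N) = 4.825252777e-05
theta = arcsin(sqrt(k/N)) = 4.825252779e-05 rad
P(j) reaches its first maximum when (2j+1)*theta is as close as possible to pi/2, i.e. j = round(pi/(4*theta) - 1/2).
pi/(4*theta) - 1/2 = 16276.3294
(For comparison, the common estimate pi/4 * sqrt(N/k) = 16276.8294; the exact maximiser is used here.)
Optimal iterations = 16276

16276


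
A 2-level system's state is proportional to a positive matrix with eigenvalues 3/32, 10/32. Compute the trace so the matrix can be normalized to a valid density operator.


tr(M) = sum of eigenvalues
= 3/32 + 10/32
= 13/32
= 0.4062

0.4062


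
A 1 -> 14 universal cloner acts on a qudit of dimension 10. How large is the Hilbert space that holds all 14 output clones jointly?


Output space = H^(tensor 14) where dim(H) = 10
dim = 10^14
= 100 (after 2 factors)
= 1000 (after 3 factors)
= 10000 (after 4 factors)
= 100000 (after 5 factors)
= 1000000 (after 6 factors)
= 10000000 (after 7 factors)
= 100000000 (after 8 factors)
= 1000000000 (after 9 factors)
= 10000000000 (after 10 factors)
= 100000000000 (after 11 factors)
= 1000000000000 (after 12 factors)
= 10000000000000 (after 13 factors)
= 100000000000000 (after 14 factors)
= 100000000000000

100000000000000


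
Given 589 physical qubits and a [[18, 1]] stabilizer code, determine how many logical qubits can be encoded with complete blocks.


Each code block uses 18 physical qubits for 1 logical qubit(s).
Number of complete blocks = floor(589 / 18) = 32
Logical qubits = 32 * 1
= 32

32


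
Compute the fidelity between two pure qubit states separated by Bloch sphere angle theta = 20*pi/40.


For states separated by angle theta on Bloch sphere:
F = cos^2(theta/2)
theta = 20*pi/40 = 1.5708
theta/2 = 0.7854
cos(theta/2) = 0.7071
F = 0.5000

0.5000


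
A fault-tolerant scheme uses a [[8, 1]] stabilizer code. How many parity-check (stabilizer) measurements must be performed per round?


For an [[n,k]] stabilizer code:
Number of stabilizer generators = n - k
= 8 - 1
= 7

7


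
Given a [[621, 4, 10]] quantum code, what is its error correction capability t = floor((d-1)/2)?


Code parameters: [[621, 4, 10]], distance d = 10.
Number of correctable errors = floor((d-1)/2)
= floor((10 - 1)/2)
= floor(9/2)
= 4

4


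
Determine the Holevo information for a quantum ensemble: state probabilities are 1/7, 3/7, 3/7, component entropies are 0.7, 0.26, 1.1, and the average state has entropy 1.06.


chi = S(rho) - sum_i p_i * S(rho_i)
Weighted entropy = 1/7 * 0.7 + 3/7 * 0.26 + 3/7 * 1.1
= 0.6829
chi = 1.06 - 0.6829
= 0.3771

0.3771


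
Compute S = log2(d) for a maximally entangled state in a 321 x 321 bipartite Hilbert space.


For a maximally entangled state in d x d:
S = log2(d) = log2(321)
= 8.3264

8.3264


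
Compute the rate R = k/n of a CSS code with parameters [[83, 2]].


Code rate R = k/n
= 2/83
= 0.0241

0.0241


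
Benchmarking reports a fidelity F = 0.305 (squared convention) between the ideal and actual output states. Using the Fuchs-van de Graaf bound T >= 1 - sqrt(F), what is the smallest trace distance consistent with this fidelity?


Fuchs-van de Graaf (squared-fidelity convention): 1 - sqrt(F) <= T <= sqrt(1 - F).
Lower bound: T >= 1 - sqrt(F)
sqrt(F) = sqrt(0.305) = 0.5523
T >= 1 - 0.5523
T >= 0.4477

0.4477


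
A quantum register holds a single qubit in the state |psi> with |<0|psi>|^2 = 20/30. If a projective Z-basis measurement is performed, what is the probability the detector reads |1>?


|alpha|^2 = 20/30 = 0.6667
|beta|^2 = 1 - 20/30 = 10/30 = 0.3333
P(|1>) = |beta|^2 = 0.3333

0.3333


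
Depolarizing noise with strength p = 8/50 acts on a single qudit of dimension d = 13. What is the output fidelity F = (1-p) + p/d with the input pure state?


F = (1-p) + p/d
= (1 - 0.1600) + 0.1600/13
= 0.8400 + 0.0123
= 0.8523

0.8523


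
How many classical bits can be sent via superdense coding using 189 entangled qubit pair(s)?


Superdense coding allows 2 classical bits per shared entangled pair.
189 pair(s) -> 2 * 189 = 378 classical bits

378


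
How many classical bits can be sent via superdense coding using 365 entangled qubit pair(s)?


Superdense coding allows 2 classical bits per shared entangled pair.
365 pair(s) -> 2 * 365 = 730 classical bits

730


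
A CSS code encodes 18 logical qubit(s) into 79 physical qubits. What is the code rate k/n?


Code rate R = k/n
= 18/79
= 0.2278

0.2278


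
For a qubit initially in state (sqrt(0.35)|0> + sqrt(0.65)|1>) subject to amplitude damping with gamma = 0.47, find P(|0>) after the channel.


For amplitude damping with parameter gamma on state sqrt(a)|0> + sqrt(b)|1>:
alpha^2 = 0.35, beta^2 = 0.65
P(|0>) = alpha^2 + gamma * beta^2
= 0.35 + 0.47 * 0.65
= 0.35 + 0.3055
= 0.6555

0.6555


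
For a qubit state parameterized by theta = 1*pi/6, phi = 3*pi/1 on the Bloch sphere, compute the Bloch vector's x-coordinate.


theta = 0.5236, phi = 9.4248
r_x = sin(theta)*cos(phi) = 0.5000 * -1.0000
r_x = -0.5000

-0.5000


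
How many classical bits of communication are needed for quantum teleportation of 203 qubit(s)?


Quantum teleportation requires 2 classical bits per qubit teleported.
203 qubit(s) -> 2 * 203 = 406 classical bits

406


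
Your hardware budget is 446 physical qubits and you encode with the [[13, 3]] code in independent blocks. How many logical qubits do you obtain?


Each code block uses 13 physical qubits for 3 logical qubit(s).
Number of complete blocks = floor(446 / 13) = 34
Logical qubits = 34 * 3
= 102

102


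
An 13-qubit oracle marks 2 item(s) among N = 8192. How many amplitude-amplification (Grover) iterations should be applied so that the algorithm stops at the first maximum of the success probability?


After j Grover iterations the success probability is P(j) = sin^2((2j+1)*theta), where sin(theta) = sqrt(k/N).
N = 2^13 = 8192, k = 2
sin(theta) = sqrt(k/N) = 0.015625
theta = arcsin(sqrt(k/N)) = 0.01562563585 rad
P(j) reaches its first maximum when (2j+1)*theta is as close as possible to pi/2, i.e. j = round(pi/(4*theta) - 1/2).
pi/(4*theta) - 1/2 = 49.7634
(For comparison, the common estimate pi/4 * sqrt(N/k) = 50.2655; the exact maximiser is used here.)
Optimal iterations = 50

50


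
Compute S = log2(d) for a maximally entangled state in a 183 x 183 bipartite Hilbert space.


For a maximally entangled state in d x d:
S = log2(d) = log2(183)
= 7.5157

7.5157


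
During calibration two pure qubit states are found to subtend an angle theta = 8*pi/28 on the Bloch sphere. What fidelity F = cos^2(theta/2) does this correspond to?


For states separated by angle theta on Bloch sphere:
F = cos^2(theta/2)
theta = 8*pi/28 = 0.8976
theta/2 = 0.4488
cos(theta/2) = 0.9010
F = 0.8117

0.8117


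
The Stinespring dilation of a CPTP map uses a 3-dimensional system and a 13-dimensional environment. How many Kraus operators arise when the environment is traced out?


Tracing out the environment in an orthonormal basis {|i>_E} gives Kraus operators K_i = <i|_E U |0>_E.
Number of Kraus operators = dim(H_env) = d_env
= 13

13


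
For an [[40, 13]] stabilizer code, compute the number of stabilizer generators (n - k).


For an [[n,k]] stabilizer code:
Number of stabilizer generators = n - k
= 40 - 13
= 27

27


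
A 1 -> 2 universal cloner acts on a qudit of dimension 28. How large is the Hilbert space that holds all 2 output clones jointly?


Output space = H^(tensor 2) where dim(H) = 28
dim = 28^2
= 784

784


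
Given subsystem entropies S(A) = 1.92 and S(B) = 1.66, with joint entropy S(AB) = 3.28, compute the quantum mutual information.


I(A:B) = S(A) + S(B) - S(AB)
= 1.92 + 1.66 - 3.28
= 0.3000

0.3000


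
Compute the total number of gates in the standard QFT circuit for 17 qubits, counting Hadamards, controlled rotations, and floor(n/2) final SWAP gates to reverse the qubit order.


Hadamard gates: 17
Controlled rotations: n*(n-1)/2 = 17*16/2 = 136
SWAP gates: floor(n/2) = floor(17/2) = 8
Total = 17 + 136 + 8
= 161

161


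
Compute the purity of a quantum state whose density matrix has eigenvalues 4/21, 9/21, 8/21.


tr(rho^2) = sum of eigenvalues squared
= (4/21)^2 + (9/21)^2 + (8/21)^2
= (16 + 81 + 64) / 441
= 161/441
= 0.3651

0.3651


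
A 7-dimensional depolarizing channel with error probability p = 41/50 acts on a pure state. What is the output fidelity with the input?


F = (1-p) + p/d
= (1 - 0.8200) + 0.8200/7
= 0.1800 + 0.1171
= 0.2971

0.2971


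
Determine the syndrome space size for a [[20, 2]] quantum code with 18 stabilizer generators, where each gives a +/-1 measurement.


Each stabilizer generator gives a binary (+1 or -1) measurement outcome.
With 18 independent generators:
Total syndromes = 2^18
= 262144

262144


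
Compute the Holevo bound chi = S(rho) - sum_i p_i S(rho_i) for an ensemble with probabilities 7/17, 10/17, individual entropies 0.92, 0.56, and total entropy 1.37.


chi = S(rho) - sum_i p_i * S(rho_i)
Weighted entropy = 7/17 * 0.92 + 10/17 * 0.56
= 0.7082
chi = 1.37 - 0.7082
= 0.6618

0.6618


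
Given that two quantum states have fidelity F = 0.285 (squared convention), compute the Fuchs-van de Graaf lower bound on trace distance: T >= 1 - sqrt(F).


Fuchs-van de Graaf (squared-fidelity convention): 1 - sqrt(F) <= T <= sqrt(1 - F).
Lower bound: T >= 1 - sqrt(F)
sqrt(F) = sqrt(0.285) = 0.5339
T >= 1 - 0.5339
T >= 0.4661

0.4661


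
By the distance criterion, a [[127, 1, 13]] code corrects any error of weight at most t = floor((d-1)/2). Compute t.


Code parameters: [[127, 1, 13]], distance d = 13.
Number of correctable errors = floor((d-1)/2)
= floor((13 - 1)/2)
= floor(12/2)
= 6

6


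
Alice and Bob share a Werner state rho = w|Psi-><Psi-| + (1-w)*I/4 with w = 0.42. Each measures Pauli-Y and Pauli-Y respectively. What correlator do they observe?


|Psi-> = (|01> - |10>)/sqrt(2)
For the pure Bell state, <Y_A Y_B> = -1 (Bell-state Pauli correlator).
The maximally-mixed part I/4 has tr(I/4 * P tensor P) = 0 for any traceless Pauli P.
So <Y_A Y_B>_rho = w * (-1) + (1 - w) * 0
= 0.42 * (-1)
= -0.4200

-0.4200


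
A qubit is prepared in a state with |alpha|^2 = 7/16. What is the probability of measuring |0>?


|alpha|^2 = 7/16 = 0.4375
|beta|^2 = 1 - 7/16 = 9/16 = 0.5625
P(|0>) = |alpha|^2 = 0.4375

0.4375


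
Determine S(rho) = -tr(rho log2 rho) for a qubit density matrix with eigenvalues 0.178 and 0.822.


S = -p*log2(p) - (1-p)*log2(1-p)
p = 0.1780, 1-p = 0.8220
= -0.1780 * log2(0.1780) - 0.8220 * log2(0.8220)
= -(-0.4432) - (-0.2325)
= 0.6757

0.6757


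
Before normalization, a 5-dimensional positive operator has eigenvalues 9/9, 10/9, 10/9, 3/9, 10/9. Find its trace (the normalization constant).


tr(M) = sum of eigenvalues
= 9/9 + 10/9 + 10/9 + 3/9 + 10/9
= 42/9
= 4.6667

4.6667


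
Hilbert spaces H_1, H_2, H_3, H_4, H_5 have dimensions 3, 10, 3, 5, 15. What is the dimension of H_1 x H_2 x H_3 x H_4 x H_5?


dim(H_1 x H_2 x H_3 x H_4 x H_5) = 3 * 10 * 3 * 5 * 15
= 30 * 3 * 5 * 15
= 90 * 5 * 15
= 450 * 15
= 6750

6750


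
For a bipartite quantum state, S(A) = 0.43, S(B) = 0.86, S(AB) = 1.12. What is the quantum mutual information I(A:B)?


I(A:B) = S(A) + S(B) - S(AB)
= 0.43 + 0.86 - 1.12
= 0.1700

0.1700


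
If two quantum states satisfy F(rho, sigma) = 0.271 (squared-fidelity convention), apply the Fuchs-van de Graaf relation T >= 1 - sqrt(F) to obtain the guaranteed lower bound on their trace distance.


Fuchs-van de Graaf (squared-fidelity convention): 1 - sqrt(F) <= T <= sqrt(1 - F).
Lower bound: T >= 1 - sqrt(F)
sqrt(F) = sqrt(0.271) = 0.5206
T >= 1 - 0.5206
T >= 0.4794

0.4794


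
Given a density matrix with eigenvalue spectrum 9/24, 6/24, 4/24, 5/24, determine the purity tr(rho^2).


tr(rho^2) = sum of eigenvalues squared
= (9/24)^2 + (6/24)^2 + (4/24)^2 + (5/24)^2
= (81 + 36 + 16 + 25) / 576
= 158/576
= 0.2743

0.2743


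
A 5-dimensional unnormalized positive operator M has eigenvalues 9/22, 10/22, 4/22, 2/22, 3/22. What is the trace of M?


tr(M) = sum of eigenvalues
= 9/22 + 10/22 + 4/22 + 2/22 + 3/22
= 28/22
= 1.2727

1.2727


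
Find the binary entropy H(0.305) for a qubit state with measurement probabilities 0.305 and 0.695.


S = -p*log2(p) - (1-p)*log2(1-p)
p = 0.3050, 1-p = 0.6950
= -0.3050 * log2(0.3050) - 0.6950 * log2(0.6950)
= -(-0.5225) - (-0.3648)
= 0.8873

0.8873


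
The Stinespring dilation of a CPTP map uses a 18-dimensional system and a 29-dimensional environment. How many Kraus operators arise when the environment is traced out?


Tracing out the environment in an orthonormal basis {|i>_E} gives Kraus operators K_i = <i|_E U |0>_E.
Number of Kraus operators = dim(H_env) = d_env
= 29

29


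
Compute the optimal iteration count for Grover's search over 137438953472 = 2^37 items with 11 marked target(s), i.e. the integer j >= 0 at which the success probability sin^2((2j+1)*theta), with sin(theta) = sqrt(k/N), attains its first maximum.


After j Grover iterations the success probability is P(j) = sin^2((2j+1)*theta), where sin(theta) = sqrt(k/N).
N = 2^37 = 137438953472, k = 11
sin(theta) = sqrt(k/N) = 8.946258087e-06
theta = arcsin(sqrt(k/N)) = 8.946258087e-06 rad
P(j) reaches its first maximum when (2j+1)*theta is as close as possible to pi/2, i.e. j = round(pi/(4*theta) - 1/2).
pi/(4*theta) - 1/2 = 87790.1892
(For comparison, the common estimate pi/4 * sqrt(N/k) = 87790.6892; the exact maximiser is used here.)
Optimal iterations = 87790

87790


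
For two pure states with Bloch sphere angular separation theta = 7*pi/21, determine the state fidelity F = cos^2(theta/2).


For states separated by angle theta on Bloch sphere:
F = cos^2(theta/2)
theta = 7*pi/21 = 1.0472
theta/2 = 0.5236
cos(theta/2) = 0.8660
F = 0.7500

0.7500


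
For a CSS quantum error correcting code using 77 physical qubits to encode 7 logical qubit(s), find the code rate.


Code rate R = k/n
= 7/77
= 0.0909

0.0909


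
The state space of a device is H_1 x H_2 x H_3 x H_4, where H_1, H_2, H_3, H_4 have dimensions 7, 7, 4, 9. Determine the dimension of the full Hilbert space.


dim(H_1 x H_2 x H_3 x H_4) = 7 * 7 * 4 * 9
= 49 * 4 * 9
= 196 * 9
= 1764

1764


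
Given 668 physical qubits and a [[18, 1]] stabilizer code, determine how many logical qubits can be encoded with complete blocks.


Each code block uses 18 physical qubits for 1 logical qubit(s).
Number of complete blocks = floor(668 / 18) = 37
Logical qubits = 37 * 1
= 37

37


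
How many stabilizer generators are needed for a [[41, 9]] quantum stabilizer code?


For an [[n,k]] stabilizer code:
Number of stabilizer generators = n - k
= 41 - 9
= 32

32


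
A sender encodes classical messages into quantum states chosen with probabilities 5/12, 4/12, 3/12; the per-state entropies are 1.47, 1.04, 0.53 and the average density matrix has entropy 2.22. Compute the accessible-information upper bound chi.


chi = S(rho) - sum_i p_i * S(rho_i)
Weighted entropy = 5/12 * 1.47 + 4/12 * 1.04 + 3/12 * 0.53
= 1.0917
chi = 2.22 - 1.0917
= 1.1283

1.1283


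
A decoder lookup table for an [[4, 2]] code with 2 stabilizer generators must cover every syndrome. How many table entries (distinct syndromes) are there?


Each stabilizer generator gives a binary (+1 or -1) measurement outcome.
With 2 independent generators:
Total syndromes = 2^2
= 4

4


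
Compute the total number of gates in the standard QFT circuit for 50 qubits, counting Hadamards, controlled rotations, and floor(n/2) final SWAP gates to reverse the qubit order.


Hadamard gates: 50
Controlled rotations: n*(n-1)/2 = 50*49/2 = 1225
SWAP gates: floor(n/2) = floor(50/2) = 25
Total = 50 + 1225 + 25
= 1300

1300


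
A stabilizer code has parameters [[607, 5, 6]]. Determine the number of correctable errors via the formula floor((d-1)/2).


Code parameters: [[607, 5, 6]], distance d = 6.
Number of correctable errors = floor((d-1)/2)
= floor((6 - 1)/2)
= floor(5/2)
= 2

2


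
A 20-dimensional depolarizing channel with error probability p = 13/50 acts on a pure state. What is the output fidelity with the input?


F = (1-p) + p/d
= (1 - 0.2600) + 0.2600/20
= 0.7400 + 0.0130
= 0.7530

0.7530


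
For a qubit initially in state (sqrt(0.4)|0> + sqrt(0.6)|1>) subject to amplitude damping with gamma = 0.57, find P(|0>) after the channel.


For amplitude damping with parameter gamma on state sqrt(a)|0> + sqrt(b)|1>:
alpha^2 = 0.4, beta^2 = 0.6
P(|0>) = alpha^2 + gamma * beta^2
= 0.4 + 0.57 * 0.6
= 0.4 + 0.3420
= 0.7420

0.7420


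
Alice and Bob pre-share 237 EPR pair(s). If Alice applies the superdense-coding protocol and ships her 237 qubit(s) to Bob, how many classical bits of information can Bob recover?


Superdense coding allows 2 classical bits per shared entangled pair.
237 pair(s) -> 2 * 237 = 474 classical bits

474


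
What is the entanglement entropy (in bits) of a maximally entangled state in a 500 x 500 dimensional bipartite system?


For a maximally entangled state in d x d:
S = log2(d) = log2(500)
= 8.9658

8.9658


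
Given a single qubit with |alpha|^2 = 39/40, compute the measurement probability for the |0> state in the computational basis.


|alpha|^2 = 39/40 = 0.9750
|beta|^2 = 1 - 39/40 = 1/40 = 0.0250
P(|0>) = |alpha|^2 = 0.9750

0.9750


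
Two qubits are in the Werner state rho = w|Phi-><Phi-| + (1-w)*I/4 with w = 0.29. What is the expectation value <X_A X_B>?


|Phi-> = (|00> - |11>)/sqrt(2)
For the pure Bell state, <X_A X_B> = -1 (Bell-state Pauli correlator).
The maximally-mixed part I/4 has tr(I/4 * P tensor P) = 0 for any traceless Pauli P.
So <X_A X_B>_rho = w * (-1) + (1 - w) * 0
= 0.29 * (-1)
= -0.2900

-0.2900


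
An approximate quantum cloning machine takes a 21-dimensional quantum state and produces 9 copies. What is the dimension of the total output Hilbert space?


Output space = H^(tensor 9) where dim(H) = 21
dim = 21^9
= 441 (after 2 factors)
= 9261 (after 3 factors)
= 194481 (after 4 factors)
= 4084101 (after 5 factors)
= 85766121 (after 6 factors)
= 1801088541 (after 7 factors)
= 37822859361 (after 8 factors)
= 794280046581 (after 9 factors)
= 794280046581

794280046581


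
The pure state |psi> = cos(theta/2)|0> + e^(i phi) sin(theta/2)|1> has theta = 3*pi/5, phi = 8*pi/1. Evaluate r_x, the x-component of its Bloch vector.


theta = 1.8850, phi = 25.1327
r_x = sin(theta)*cos(phi) = 0.9511 * 1.0000
r_x = 0.9511

0.9511


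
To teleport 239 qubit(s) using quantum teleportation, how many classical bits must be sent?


Quantum teleportation requires 2 classical bits per qubit teleported.
239 qubit(s) -> 2 * 239 = 478 classical bits

478


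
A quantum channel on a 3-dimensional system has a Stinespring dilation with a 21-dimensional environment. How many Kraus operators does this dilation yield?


Tracing out the environment in an orthonormal basis {|i>_E} gives Kraus operators K_i = <i|_E U |0>_E.
Number of Kraus operators = dim(H_env) = d_env
= 21

21


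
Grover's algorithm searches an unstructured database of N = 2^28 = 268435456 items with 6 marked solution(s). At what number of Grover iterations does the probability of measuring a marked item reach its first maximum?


After j Grover iterations the success probability is P(j) = sin^2((2j+1)*theta), where sin(theta) = sqrt(k/N).
N = 2^28 = 268435456, k = 6
sin(theta) = sqrt(k/N) = 0.0001495049892
theta = arcsin(sqrt(k/N)) = 0.0001495049897 rad
P(j) reaches its first maximum when (2j+1)*theta is as close as possible to pi/2, i.e. j = round(pi/(4*theta) - 1/2).
pi/(4*theta) - 1/2 = 5252.8241
(For comparison, the common estimate pi/4 * sqrt(N/k) = 5253.3241; the exact maximiser is used here.)
Optimal iterations = 5253

5253


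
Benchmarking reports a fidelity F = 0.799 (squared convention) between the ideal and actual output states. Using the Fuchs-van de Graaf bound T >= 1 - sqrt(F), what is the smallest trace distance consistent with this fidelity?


Fuchs-van de Graaf (squared-fidelity convention): 1 - sqrt(F) <= T <= sqrt(1 - F).
Lower bound: T >= 1 - sqrt(F)
sqrt(F) = sqrt(0.799) = 0.8939
T >= 1 - 0.8939
T >= 0.1061

0.1061


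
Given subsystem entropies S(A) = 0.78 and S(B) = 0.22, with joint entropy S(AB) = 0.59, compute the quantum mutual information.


I(A:B) = S(A) + S(B) - S(AB)
= 0.78 + 0.22 - 0.59
= 0.4100

0.4100


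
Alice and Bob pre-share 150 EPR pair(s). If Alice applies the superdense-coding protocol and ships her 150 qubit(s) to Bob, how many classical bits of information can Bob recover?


Superdense coding allows 2 classical bits per shared entangled pair.
150 pair(s) -> 2 * 150 = 300 classical bits

300


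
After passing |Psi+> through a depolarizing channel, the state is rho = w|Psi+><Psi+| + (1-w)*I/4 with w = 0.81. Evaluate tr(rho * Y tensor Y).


|Psi+> = (|01> + |10>)/sqrt(2)
For the pure Bell state, <Y_A Y_B> = +1 (Bell-state Pauli correlator).
The maximally-mixed part I/4 has tr(I/4 * P tensor P) = 0 for any traceless Pauli P.
So <Y_A Y_B>_rho = w * (+1) + (1 - w) * 0
= 0.81 * (+1)
= 0.8100

0.8100


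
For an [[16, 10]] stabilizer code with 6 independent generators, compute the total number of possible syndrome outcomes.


Each stabilizer generator gives a binary (+1 or -1) measurement outcome.
With 6 independent generators:
Total syndromes = 2^6
= 64

64


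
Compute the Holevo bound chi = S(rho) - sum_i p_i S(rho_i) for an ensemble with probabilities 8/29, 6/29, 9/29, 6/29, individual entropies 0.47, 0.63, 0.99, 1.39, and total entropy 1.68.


chi = S(rho) - sum_i p_i * S(rho_i)
Weighted entropy = 8/29 * 0.47 + 6/29 * 0.63 + 9/29 * 0.99 + 6/29 * 1.39
= 0.8548
chi = 1.68 - 0.8548
= 0.8252

0.8252


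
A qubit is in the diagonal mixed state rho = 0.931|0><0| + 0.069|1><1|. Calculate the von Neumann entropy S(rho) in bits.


S = -p*log2(p) - (1-p)*log2(1-p)
p = 0.9310, 1-p = 0.0690
= -0.9310 * log2(0.9310) - 0.0690 * log2(0.0690)
= -(-0.0960) - (-0.2662)
= 0.3622

0.3622


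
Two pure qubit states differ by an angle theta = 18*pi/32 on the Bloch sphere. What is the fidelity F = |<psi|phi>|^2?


For states separated by angle theta on Bloch sphere:
F = cos^2(theta/2)
theta = 18*pi/32 = 1.7671
theta/2 = 0.8836
cos(theta/2) = 0.6344
F = 0.4025

0.4025


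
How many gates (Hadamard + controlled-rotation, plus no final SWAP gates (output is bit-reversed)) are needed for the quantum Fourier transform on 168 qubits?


Hadamard gates: 168
Controlled rotations: n*(n-1)/2 = 168*167/2 = 14028
SWAP gates: 0 (omitted)
Total = 168 + 14028
= 14196

14196


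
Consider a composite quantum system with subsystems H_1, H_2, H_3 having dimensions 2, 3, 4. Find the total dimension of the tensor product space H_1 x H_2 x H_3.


dim(H_1 x H_2 x H_3) = 2 * 3 * 4
= 6 * 4
= 24

24


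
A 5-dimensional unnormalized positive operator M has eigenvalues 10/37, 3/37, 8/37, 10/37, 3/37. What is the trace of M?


tr(M) = sum of eigenvalues
= 10/37 + 3/37 + 8/37 + 10/37 + 3/37
= 34/37
= 0.9189

0.9189


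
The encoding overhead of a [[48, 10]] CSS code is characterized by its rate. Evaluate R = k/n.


Code rate R = k/n
= 10/48
= 0.2083

0.2083


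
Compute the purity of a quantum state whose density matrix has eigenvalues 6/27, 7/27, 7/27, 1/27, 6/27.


tr(rho^2) = sum of eigenvalues squared
= (6/27)^2 + (7/27)^2 + (7/27)^2 + (1/27)^2 + (6/27)^2
= (36 + 49 + 49 + 1 + 36) / 729
= 171/729
= 0.2346

0.2346


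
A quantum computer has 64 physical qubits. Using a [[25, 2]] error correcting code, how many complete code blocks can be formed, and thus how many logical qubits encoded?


Each code block uses 25 physical qubits for 2 logical qubit(s).
Number of complete blocks = floor(64 / 25) = 2
Logical qubits = 2 * 2
= 4

4


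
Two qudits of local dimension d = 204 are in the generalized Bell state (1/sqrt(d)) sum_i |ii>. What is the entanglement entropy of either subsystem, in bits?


For a maximally entangled state in d x d:
S = log2(d) = log2(204)
= 7.6724

7.6724


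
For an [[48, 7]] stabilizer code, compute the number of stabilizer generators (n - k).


For an [[n,k]] stabilizer code:
Number of stabilizer generators = n - k
= 48 - 7
= 41

41


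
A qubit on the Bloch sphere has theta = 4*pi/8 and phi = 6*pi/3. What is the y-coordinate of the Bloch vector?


theta = 1.5708, phi = 6.2832
r_y = sin(theta)*sin(phi) = 1.0000 * 0.0000
r_y = 0.0000

0.0000


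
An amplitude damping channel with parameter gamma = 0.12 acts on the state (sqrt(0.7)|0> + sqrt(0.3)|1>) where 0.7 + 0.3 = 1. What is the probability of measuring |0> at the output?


For amplitude damping with parameter gamma on state sqrt(a)|0> + sqrt(b)|1>:
alpha^2 = 0.7, beta^2 = 0.3
P(|0>) = alpha^2 + gamma * beta^2
= 0.7 + 0.12 * 0.3
= 0.7 + 0.0360
= 0.7360

0.7360


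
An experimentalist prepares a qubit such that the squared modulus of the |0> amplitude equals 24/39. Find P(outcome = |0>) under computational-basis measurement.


|alpha|^2 = 24/39 = 0.6154
|beta|^2 = 1 - 24/39 = 15/39 = 0.3846
P(|0>) = |alpha|^2 = 0.6154

0.6154


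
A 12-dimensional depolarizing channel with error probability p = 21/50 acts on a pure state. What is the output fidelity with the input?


F = (1-p) + p/d
= (1 - 0.4200) + 0.4200/12
= 0.5800 + 0.0350
= 0.6150

0.6150


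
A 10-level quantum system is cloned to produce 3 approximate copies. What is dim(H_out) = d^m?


Output space = H^(tensor 3) where dim(H) = 10
dim = 10^3
= 100 (after 2 factors)
= 1000 (after 3 factors)
= 1000

1000


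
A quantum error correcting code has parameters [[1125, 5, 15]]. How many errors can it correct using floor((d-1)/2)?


Code parameters: [[1125, 5, 15]], distance d = 15.
Number of correctable errors = floor((d-1)/2)
= floor((15 - 1)/2)
= floor(14/2)
= 7

7


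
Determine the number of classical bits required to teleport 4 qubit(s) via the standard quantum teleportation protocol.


Quantum teleportation requires 2 classical bits per qubit teleported.
4 qubit(s) -> 2 * 4 = 8 classical bits

8


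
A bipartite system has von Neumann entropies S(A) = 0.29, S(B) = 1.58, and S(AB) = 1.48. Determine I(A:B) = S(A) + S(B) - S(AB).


I(A:B) = S(A) + S(B) - S(AB)
= 0.29 + 1.58 - 1.48
= 0.3900

0.3900


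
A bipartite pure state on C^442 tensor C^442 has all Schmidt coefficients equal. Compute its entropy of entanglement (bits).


For a maximally entangled state in d x d:
S = log2(d) = log2(442)
= 8.7879

8.7879


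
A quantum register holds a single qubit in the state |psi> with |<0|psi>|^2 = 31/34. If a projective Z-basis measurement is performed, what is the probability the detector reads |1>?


|alpha|^2 = 31/34 = 0.9118
|beta|^2 = 1 - 31/34 = 3/34 = 0.0882
P(|1>) = |beta|^2 = 0.0882

0.0882


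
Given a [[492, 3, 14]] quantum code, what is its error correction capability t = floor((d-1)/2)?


Code parameters: [[492, 3, 14]], distance d = 14.
Number of correctable errors = floor((d-1)/2)
= floor((14 - 1)/2)
= floor(13/2)
= 6

6


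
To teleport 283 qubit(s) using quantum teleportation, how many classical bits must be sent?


Quantum teleportation requires 2 classical bits per qubit teleported.
283 qubit(s) -> 2 * 283 = 566 classical bits

566


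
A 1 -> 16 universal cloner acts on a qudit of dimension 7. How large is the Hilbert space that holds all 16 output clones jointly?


Output space = H^(tensor 16) where dim(H) = 7
dim = 7^16
= 49 (after 2 factors)
= 343 (after 3 factors)
= 2401 (after 4 factors)
= 16807 (after 5 factors)
= 117649 (after 6 factors)
= 823543 (after 7 factors)
= 5764801 (after 8 factors)
= 40353607 (after 9 factors)
= 282475249 (after 10 factors)
= 1977326743 (after 11 factors)
= 13841287201 (after 12 factors)
= 96889010407 (after 13 factors)
= 678223072849 (after 14 factors)
= 4747561509943 (after 15 factors)
= 33232930569601 (after 16 factors)
= 33232930569601

33232930569601


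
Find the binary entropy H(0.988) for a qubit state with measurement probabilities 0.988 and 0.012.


S = -p*log2(p) - (1-p)*log2(1-p)
p = 0.9880, 1-p = 0.0120
= -0.9880 * log2(0.9880) - 0.0120 * log2(0.0120)
= -(-0.0172) - (-0.0766)
= 0.0938

0.0938


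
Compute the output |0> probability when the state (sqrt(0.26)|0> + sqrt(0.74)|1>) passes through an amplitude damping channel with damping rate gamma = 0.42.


For amplitude damping with parameter gamma on state sqrt(a)|0> + sqrt(b)|1>:
alpha^2 = 0.26, beta^2 = 0.74
P(|0>) = alpha^2 + gamma * beta^2
= 0.26 + 0.42 * 0.74
= 0.26 + 0.3108
= 0.5708

0.5708


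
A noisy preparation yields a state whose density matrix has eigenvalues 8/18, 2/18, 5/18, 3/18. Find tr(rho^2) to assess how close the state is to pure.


tr(rho^2) = sum of eigenvalues squared
= (8/18)^2 + (2/18)^2 + (5/18)^2 + (3/18)^2
= (64 + 4 + 25 + 9) / 324
= 102/324
= 0.3148

0.3148
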